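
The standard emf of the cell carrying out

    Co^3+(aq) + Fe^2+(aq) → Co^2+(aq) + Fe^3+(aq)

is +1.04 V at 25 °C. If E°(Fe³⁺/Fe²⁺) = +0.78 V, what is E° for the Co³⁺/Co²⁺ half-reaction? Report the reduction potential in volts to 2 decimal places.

In the reaction as written the Co³⁺/Co²⁺ couple is reduced (cathode) and Fe³⁺/Fe²⁺ is oxidized (anode), so E°cell = E°(Co³⁺/Co²⁺) − E°(Fe³⁺/Fe²⁺).
E°(Co³⁺/Co²⁺) = E°cell + E°(anode) = +1.04 + (+0.78) = +1.82 V.

+1.82 V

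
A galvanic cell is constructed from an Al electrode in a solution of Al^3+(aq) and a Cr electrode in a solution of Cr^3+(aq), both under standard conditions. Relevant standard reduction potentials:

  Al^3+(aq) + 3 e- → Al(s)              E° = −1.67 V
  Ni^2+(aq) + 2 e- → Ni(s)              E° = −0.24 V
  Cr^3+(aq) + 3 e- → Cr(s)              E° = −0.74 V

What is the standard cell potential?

Of the two couples in this cell, the one with the more positive reduction potential is reduced at the cathode: here that is Cr³⁺/Cr (−0.74 V); Al³⁺/Al (−1.67 V) is the anode.
E°cell = E°(cathode) − E°(anode) = −0.74 − (−1.67) = +0.93 V.

+0.93 V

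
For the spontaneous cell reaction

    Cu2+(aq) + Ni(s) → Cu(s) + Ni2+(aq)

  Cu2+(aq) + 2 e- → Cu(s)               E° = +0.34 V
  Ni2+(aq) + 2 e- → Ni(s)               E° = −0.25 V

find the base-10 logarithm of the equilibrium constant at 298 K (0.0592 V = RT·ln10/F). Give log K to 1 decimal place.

log K = 19.9

The Cu²⁺/Cu couple is reduced (cathode); E°cell = +0.34 − (−0.25) = +0.59 V with n = 2.
At equilibrium E = 0, so log K = nE°cell / 0.0592 = (2)(+0.59) / 0.0592 = 19.9.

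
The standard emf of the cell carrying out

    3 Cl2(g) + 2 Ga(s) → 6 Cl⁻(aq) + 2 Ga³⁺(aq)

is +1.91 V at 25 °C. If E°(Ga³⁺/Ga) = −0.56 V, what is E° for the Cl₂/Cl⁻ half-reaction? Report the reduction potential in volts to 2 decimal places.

+1.35 V

In the reaction as written the Cl₂/Cl⁻ couple is reduced (cathode) and Ga³⁺/Ga is oxidized (anode), so E°cell = E°(Cl₂/Cl⁻) − E°(Ga³⁺/Ga).
E°(Cl₂/Cl⁻) = E°cell + E°(anode) = +1.91 + (−0.56) = +1.35 V.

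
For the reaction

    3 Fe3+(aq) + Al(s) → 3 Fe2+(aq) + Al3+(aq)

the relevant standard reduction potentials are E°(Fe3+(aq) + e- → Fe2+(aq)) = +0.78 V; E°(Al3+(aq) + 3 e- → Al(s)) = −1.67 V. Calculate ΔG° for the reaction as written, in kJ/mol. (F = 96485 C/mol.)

−709 kJ/mol

In the reaction as written Fe3+(aq) is reduced, so the Fe³⁺/Fe²⁺ couple is the cathode and Al³⁺/Al is the anode.
E°cell = +0.78 − (−1.67) = +2.45 V; balancing electrons gives n = 3.
ΔG° = −nFE°cell = −(3)(96485)(+2.45) J/mol = −709 kJ/mol.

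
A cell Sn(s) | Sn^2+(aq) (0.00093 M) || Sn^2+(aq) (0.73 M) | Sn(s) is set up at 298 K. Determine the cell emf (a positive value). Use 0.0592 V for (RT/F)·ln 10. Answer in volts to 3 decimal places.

0.086 V

For a concentration cell E°cell = 0, since both electrodes use the same couple.
The compartment with the higher Sn^2+(aq) concentration (0.73 M) acts as the cathode; ions are reduced there and produced at the dilute (0.00093 M) anode.
With n = 2, Ecell = −(0.0592/2)·log([dilute]/[conc]) = −(0.0592/2)·log(0.00093/0.73) = +0.086 V.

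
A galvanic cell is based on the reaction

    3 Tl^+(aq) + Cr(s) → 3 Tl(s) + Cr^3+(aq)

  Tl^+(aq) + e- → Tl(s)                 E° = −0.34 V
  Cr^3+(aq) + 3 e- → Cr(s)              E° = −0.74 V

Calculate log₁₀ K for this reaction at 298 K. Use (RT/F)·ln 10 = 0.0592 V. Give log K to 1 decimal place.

The Tl⁺/Tl couple is reduced (cathode); E°cell = −0.34 − (−0.74) = +0.40 V with n = 3.
At equilibrium E = 0, so log K = nE°cell / 0.0592 = (3)(+0.40) / 0.0592 = 20.3.

log K = 20.3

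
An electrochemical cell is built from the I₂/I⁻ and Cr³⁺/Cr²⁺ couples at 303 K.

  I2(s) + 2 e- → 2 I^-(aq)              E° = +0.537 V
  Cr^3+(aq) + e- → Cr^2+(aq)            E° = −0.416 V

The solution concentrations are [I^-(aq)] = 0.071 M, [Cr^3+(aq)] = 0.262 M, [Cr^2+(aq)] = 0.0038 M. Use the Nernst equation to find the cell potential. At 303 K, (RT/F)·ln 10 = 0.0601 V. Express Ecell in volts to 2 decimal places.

The I₂/I⁻ couple has the more positive E°, so it is the cathode; Cr³⁺/Cr²⁺ is the anode.
E°cell = E°cat − E°an = +0.537 − (−0.416) = +0.953 V; n = 2.
The balanced reaction is I2(s) + 2 Cr^2+(aq) → 2 I^-(aq) + 2 Cr^3+(aq), so Q = ([I^-(aq)]^2·[Cr^3+(aq)]^2) / [Cr^2+(aq)]^2 = 24 and log Q = 1.380.
Applying E = E° − (RT ln10/nF)·log Q gives +0.953 − (0.0601/2)(1.380) = +0.91 V.

+0.91 V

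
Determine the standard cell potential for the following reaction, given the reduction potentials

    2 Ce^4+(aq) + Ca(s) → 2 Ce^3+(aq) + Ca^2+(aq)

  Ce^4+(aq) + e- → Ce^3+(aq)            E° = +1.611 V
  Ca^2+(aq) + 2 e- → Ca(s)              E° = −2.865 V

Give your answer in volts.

Ce^4+(aq) gains electrons, so the Ce⁴⁺/Ce³⁺ couple is the cathode; the Ca²⁺/Ca couple is the anode.
E°cell = E°(cathode) − E°(anode) = +1.611 − (−2.865) = +4.476 V.

+4.476 V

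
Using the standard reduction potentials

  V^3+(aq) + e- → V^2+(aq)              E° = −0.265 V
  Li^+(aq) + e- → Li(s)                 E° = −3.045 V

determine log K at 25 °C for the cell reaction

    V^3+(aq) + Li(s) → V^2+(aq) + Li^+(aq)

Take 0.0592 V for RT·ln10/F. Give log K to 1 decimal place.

log K = 47.0

The V³⁺/V²⁺ couple is reduced (cathode); E°cell = −0.265 − (−3.045) = +2.780 V with n = 1.
At equilibrium E = 0, so log K = nE°cell / 0.0592 = (1)(+2.780) / 0.0592 = 47.0.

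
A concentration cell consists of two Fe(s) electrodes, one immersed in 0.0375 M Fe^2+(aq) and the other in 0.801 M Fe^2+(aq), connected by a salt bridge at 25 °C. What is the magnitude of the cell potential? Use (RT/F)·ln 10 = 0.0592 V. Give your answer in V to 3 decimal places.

For a concentration cell E°cell = 0, since both electrodes use the same couple.
The compartment with the higher Fe^2+(aq) concentration (0.801 M) acts as the cathode; ions are reduced there and produced at the dilute (0.0375 M) anode.
With n = 2, Ecell = −(0.0592/2)·log([dilute]/[conc]) = −(0.0592/2)·log(0.0375/0.801) = +0.039 V.

0.039 V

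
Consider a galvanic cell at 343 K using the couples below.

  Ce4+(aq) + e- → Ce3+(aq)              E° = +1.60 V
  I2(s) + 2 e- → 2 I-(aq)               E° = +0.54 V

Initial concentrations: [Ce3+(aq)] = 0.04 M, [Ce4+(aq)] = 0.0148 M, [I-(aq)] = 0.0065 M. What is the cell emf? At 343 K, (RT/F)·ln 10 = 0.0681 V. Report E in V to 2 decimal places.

The Ce⁴⁺/Ce³⁺ couple has the more positive E°, so it is the cathode; I₂/I⁻ is the anode.
The standard potential is +1.60 − (+0.54) = +1.06 V and the balanced reaction transfers n = 2 electrons.
For the overall reaction 2 Ce4+(aq) + 2 I-(aq) → 2 Ce3+(aq) + I2(s), Q = [Ce3+(aq)]^2 / ([Ce4+(aq)]^2·[I-(aq)]^2) = 1.73×10^5, giving log Q = 5.238.
E = E° − (0.0681/n)·log Q = +1.06 − (0.0681/2)(5.238) = +0.88 V.

+0.88 V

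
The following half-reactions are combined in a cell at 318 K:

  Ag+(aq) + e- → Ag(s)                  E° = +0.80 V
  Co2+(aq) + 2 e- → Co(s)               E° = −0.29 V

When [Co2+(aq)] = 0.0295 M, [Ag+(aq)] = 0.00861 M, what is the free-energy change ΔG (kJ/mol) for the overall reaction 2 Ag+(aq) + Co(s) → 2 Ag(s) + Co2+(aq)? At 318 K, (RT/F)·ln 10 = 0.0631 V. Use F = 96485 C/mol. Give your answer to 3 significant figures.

−195 kJ/mol

The standard cell potential is +0.80 − (−0.29) = +1.09 V, with n = 2 electrons in the balanced equation.
Q = [Co2+(aq)] / [Ag+(aq)]^2 = 398, so log Q = 2.600 and E = +1.09 − (0.0631/2)(2.600) = +1.0080 V.
Then ΔG = −nFE = −2 × 96485 × +1.0080 J/mol = −195 kJ/mol.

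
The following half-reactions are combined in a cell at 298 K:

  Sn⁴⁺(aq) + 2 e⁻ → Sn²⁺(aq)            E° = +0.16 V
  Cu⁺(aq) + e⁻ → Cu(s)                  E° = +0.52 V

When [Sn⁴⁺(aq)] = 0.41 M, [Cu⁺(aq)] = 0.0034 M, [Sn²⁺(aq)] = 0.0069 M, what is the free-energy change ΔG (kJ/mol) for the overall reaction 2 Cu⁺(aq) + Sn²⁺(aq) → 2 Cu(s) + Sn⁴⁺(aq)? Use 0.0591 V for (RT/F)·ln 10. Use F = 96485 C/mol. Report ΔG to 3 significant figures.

−31.2 kJ/mol

With Cu⁺/Cu reduced at the cathode, E°cell = +0.52 − (+0.16) = +0.36 V and n = 2.
Here Q = [Sn⁴⁺(aq)] / ([Cu⁺(aq)]^2·[Sn²⁺(aq)]) = 5.14×10^6 (log Q = 6.711), giving E = +0.36 − (0.0591/2)·(6.711) = +0.1617 V.
ΔG = −nFE = −(2)(96485)(+0.1617) J/mol = −31.2 kJ/mol.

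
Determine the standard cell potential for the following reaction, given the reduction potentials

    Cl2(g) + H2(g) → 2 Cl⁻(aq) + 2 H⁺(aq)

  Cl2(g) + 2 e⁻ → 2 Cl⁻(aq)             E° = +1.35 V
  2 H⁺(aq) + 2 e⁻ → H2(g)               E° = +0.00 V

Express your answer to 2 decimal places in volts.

Cl2(g) gains electrons, so the Cl₂/Cl⁻ couple is the cathode; the 2H⁺/H₂ couple is the anode.
E°cell = E°(cathode) − E°(anode) = +1.35 − (+0.00) = +1.35 V.
The positive value indicates the reaction is spontaneous as written.

+1.35 V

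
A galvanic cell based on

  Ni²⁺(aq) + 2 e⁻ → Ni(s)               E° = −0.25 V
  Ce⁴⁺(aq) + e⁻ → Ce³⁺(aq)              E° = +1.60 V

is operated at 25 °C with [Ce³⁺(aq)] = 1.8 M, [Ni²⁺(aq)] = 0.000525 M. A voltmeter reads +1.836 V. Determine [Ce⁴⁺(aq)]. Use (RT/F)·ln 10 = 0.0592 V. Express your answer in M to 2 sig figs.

0.024 M

The Ce⁴⁺/Ce³⁺ couple has the larger reduction potential, so it is the cathode: E°cell = +1.60 − (−0.25) = +1.85 V and n = 2.
Rearranging E = E° − (0.0592/n)·log Q gives log Q = 2(+1.85 − (+1.836))/0.0592 = 0.473.
The balanced reaction is 2 Ce⁴⁺(aq) + Ni(s) → 2 Ce³⁺(aq) + Ni²⁺(aq), so Q = ([Ce³⁺(aq)]^2·[Ni²⁺(aq)]) / [Ce⁴⁺(aq)]^2.
Solving for the unknown gives log [Ce⁴⁺(aq)] = −1.621, so [Ce⁴⁺(aq)] ≈ 0.024 M.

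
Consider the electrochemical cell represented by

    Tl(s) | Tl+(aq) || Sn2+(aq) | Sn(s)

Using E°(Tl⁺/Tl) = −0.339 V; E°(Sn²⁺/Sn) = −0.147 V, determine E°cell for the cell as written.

By convention the left-hand electrode in cell notation is the anode (oxidation) and the right-hand electrode is the cathode (reduction).
E°cell = E°(right) − E°(left) = −0.147 − (−0.339) = +0.192 V.

+0.192 V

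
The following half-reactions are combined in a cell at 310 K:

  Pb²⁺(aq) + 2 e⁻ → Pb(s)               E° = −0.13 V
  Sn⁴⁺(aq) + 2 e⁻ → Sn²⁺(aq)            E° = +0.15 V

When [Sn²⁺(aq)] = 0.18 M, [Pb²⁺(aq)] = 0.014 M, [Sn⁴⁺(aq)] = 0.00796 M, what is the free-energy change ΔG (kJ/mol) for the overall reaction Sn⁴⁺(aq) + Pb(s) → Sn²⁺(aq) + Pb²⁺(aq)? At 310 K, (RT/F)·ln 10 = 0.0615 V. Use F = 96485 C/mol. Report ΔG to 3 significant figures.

−57.0 kJ/mol

With Sn⁴⁺/Sn²⁺ reduced at the cathode, E°cell = +0.15 − (−0.13) = +0.28 V and n = 2.
The reaction quotient is ([Sn²⁺(aq)]·[Pb²⁺(aq)]) / [Sn⁴⁺(aq)] = 0.317; by Nernst, E = +0.28 − (0.0615/2)(−0.500) = +0.2954 V.
Then ΔG = −nFE = −2 × 96485 × +0.2954 J/mol = −57.0 kJ/mol.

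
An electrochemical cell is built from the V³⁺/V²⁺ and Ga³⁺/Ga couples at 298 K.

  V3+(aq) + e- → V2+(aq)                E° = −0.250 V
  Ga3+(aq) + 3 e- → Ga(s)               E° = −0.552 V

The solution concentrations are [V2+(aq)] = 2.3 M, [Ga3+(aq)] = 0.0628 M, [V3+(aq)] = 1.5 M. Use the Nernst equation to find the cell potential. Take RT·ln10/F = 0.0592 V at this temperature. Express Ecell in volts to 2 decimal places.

+0.31 V

The V³⁺/V²⁺ couple has the more positive E°, so it is the cathode; Ga³⁺/Ga is the anode.
E°cell = −0.250 − (−0.552) = +0.302 V, with n = 3 electrons transferred.
The balanced reaction is 3 V3+(aq) + Ga(s) → 3 V2+(aq) + Ga3+(aq), so Q = ([V2+(aq)]^3·[Ga3+(aq)]) / [V3+(aq)]^3 = 0.226 and log Q = −0.645.
E = E° − (0.0592/n)·log Q = +0.302 − (0.0592/3)(−0.645) = +0.31 V.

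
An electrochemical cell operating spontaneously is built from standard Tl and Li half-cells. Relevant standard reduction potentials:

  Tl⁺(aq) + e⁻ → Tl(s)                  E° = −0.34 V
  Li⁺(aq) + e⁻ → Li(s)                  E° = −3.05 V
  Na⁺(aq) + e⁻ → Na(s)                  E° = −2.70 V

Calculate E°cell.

The Tl⁺/Tl couple has the higher E°, so Tl ion is reduced (cathode) and Li is oxidized (anode).
E°cell = E°(cathode) − E°(anode) = −0.34 − (−3.05) = +2.71 V.

+2.71 V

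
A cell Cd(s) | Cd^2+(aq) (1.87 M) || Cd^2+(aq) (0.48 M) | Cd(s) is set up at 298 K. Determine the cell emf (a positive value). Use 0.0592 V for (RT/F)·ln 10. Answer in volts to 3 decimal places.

For a concentration cell E°cell = 0, since both electrodes use the same couple.
The compartment with the higher Cd^2+(aq) concentration (1.87 M) acts as the cathode; ions are reduced there and produced at the dilute (0.48 M) anode.
With n = 2, Ecell = −(0.0592/2)·log([dilute]/[conc]) = −(0.0592/2)·log(0.48/1.87) = +0.017 V.

0.017 V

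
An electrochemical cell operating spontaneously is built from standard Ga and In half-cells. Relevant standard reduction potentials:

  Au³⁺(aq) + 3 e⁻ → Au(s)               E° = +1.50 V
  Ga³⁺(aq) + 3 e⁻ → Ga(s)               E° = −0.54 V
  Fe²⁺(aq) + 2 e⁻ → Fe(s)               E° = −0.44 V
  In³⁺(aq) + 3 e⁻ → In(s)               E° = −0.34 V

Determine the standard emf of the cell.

+0.20 V

Of the two couples in this cell, the one with the more positive reduction potential is reduced at the cathode: here that is In³⁺/In (−0.34 V); Ga³⁺/Ga (−0.54 V) is the anode.
E°cell = E°(cathode) − E°(anode) = −0.34 − (−0.54) = +0.20 V.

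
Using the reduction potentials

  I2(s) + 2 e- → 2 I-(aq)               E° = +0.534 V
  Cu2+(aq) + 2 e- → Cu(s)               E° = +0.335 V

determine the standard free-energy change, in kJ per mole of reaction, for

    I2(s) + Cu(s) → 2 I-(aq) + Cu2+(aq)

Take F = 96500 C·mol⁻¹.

−38.4 kJ/mol

In the reaction as written I2(s) is reduced, so the I₂/I⁻ couple is the cathode and Cu²⁺/Cu is the anode.
E°cell = +0.534 − (+0.335) = +0.199 V; balancing electrons gives n = 2.
ΔG° = −nFE°cell = −(2)(96500)(+0.199) J/mol = −38.4 kJ/mol.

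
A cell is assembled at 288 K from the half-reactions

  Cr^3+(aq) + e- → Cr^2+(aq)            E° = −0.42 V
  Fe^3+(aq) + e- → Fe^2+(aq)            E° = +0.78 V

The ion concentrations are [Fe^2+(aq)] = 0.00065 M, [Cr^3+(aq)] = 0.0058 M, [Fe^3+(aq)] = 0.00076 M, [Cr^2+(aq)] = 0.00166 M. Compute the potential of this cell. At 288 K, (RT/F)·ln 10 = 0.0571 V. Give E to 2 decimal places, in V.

Since E°(Fe³⁺/Fe²⁺) > E°(Cr³⁺/Cr²⁺), Fe³⁺/Fe²⁺ serves as the cathode.
The standard potential is +0.78 − (−0.42) = +1.20 V and the balanced reaction transfers n = 1 electron.
Balancing gives Fe^3+(aq) + Cr^2+(aq) → Fe^2+(aq) + Cr^3+(aq); hence Q = ([Fe^2+(aq)]·[Cr^3+(aq)]) / ([Fe^3+(aq)]·[Cr^2+(aq)]) = 2.99 (log Q = 0.475).
E = E° − (0.0571/n)·log Q = +1.20 − (0.0571/1)(0.475) = +1.17 V.

+1.17 V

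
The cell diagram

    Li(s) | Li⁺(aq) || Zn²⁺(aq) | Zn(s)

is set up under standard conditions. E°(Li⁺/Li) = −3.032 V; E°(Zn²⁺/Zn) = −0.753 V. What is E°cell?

By convention the left-hand electrode in cell notation is the anode (oxidation) and the right-hand electrode is the cathode (reduction).
E°cell = E°(right) − E°(left) = −0.753 − (−3.032) = +2.279 V.

+2.279 V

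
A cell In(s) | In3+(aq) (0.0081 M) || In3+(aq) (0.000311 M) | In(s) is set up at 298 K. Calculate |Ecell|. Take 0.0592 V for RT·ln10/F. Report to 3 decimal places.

0.028 V

For a concentration cell E°cell = 0, since both electrodes use the same couple.
The compartment with the higher In3+(aq) concentration (0.0081 M) acts as the cathode; ions are reduced there and produced at the dilute (0.000311 M) anode.
With n = 3, Ecell = −(0.0592/3)·log([dilute]/[conc]) = −(0.0592/3)·log(0.000311/0.0081) = +0.028 V.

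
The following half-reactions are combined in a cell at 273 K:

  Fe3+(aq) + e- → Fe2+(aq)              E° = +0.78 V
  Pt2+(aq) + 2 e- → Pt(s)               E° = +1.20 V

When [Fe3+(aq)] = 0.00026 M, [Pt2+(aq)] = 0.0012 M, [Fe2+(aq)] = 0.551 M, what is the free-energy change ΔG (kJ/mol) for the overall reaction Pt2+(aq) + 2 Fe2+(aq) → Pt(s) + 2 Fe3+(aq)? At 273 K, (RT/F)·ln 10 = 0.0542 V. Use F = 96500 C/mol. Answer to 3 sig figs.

−101 kJ/mol

E°cell = +1.20 − (+0.78) = +0.42 V; the balanced reaction transfers n = 2 electrons.
Here Q = [Fe3+(aq)]^2 / ([Pt2+(aq)]·[Fe2+(aq)]^2) = 0.000186 (log Q = −3.732), giving E = +0.42 − (0.0542/2)·(−3.732) = +0.5211 V.
ΔG = −nFE = −(2)(96500)(+0.5211) J/mol = −101 kJ/mol.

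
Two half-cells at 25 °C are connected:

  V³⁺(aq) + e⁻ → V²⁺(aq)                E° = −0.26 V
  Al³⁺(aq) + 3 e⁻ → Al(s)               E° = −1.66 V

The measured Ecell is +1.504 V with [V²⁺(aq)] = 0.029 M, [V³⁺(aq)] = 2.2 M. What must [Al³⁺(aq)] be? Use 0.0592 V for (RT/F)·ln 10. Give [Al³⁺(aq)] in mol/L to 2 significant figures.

2.3 M

The V³⁺/V²⁺ couple has the larger reduction potential, so it is the cathode: E°cell = −0.26 − (−1.66) = +1.40 V and n = 3.
From the Nernst equation, log Q = n(E° − E)/0.0592 = 3·(+1.40 − (+1.504))/0.0592 = −5.270.
Balancing electrons gives 3 V³⁺(aq) + Al(s) → 3 V²⁺(aq) + Al³⁺(aq); thus Q = ([V²⁺(aq)]^3·[Al³⁺(aq)]) / [V³⁺(aq)]^3.
Solving for the unknown gives log [Al³⁺(aq)] = 0.370, so [Al³⁺(aq)] ≈ 2.3 M.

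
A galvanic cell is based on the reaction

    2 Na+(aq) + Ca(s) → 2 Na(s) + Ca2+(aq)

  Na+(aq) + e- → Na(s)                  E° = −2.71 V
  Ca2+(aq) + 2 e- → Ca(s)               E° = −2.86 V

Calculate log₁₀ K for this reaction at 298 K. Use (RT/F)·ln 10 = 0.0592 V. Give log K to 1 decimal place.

The Na⁺/Na couple is reduced (cathode); E°cell = −2.71 − (−2.86) = +0.15 V with n = 2.
At equilibrium E = 0, so log K = nE°cell / 0.0592 = (2)(+0.15) / 0.0592 = 5.1.

log K = 5.1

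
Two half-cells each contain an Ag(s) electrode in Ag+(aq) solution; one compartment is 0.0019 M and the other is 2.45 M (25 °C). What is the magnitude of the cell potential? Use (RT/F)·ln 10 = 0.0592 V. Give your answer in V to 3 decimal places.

0.184 V

For a concentration cell E°cell = 0, since both electrodes use the same couple.
The compartment with the higher Ag+(aq) concentration (2.45 M) acts as the cathode; ions are reduced there and produced at the dilute (0.0019 M) anode.
With n = 1, Ecell = −(0.0592/1)·log([dilute]/[conc]) = −(0.0592/1)·log(0.0019/2.45) = +0.184 V.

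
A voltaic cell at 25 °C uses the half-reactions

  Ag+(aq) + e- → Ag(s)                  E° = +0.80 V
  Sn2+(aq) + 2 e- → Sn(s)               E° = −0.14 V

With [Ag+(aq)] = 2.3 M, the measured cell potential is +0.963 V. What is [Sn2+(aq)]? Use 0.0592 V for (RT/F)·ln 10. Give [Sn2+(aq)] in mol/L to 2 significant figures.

The Ag⁺/Ag couple has the larger reduction potential, so it is the cathode: E°cell = +0.80 − (−0.14) = +0.94 V and n = 2.
Rearranging E = E° − (0.0592/n)·log Q gives log Q = 2(+0.94 − (+0.963))/0.0592 = −0.777.
For 2 Ag+(aq) + Sn(s) → 2 Ag(s) + Sn2+(aq), the reaction quotient is Q = [Sn2+(aq)] / [Ag+(aq)]^2.
Isolating [Sn2+(aq)] in Q = 10^{−0.777} yields log [Sn2+(aq)] = −0.054, i.e. 0.88 M.

0.88 M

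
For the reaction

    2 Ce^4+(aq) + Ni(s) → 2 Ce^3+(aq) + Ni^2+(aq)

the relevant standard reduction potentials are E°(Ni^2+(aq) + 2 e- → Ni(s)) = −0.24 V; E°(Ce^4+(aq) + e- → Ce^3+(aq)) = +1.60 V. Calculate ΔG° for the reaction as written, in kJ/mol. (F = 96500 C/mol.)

−355 kJ/mol

In the reaction as written Ce^4+(aq) is reduced, so the Ce⁴⁺/Ce³⁺ couple is the cathode and Ni²⁺/Ni is the anode.
E°cell = +1.60 − (−0.24) = +1.84 V; balancing electrons gives n = 2.
ΔG° = −nFE°cell = −(2)(96500)(+1.84) J/mol = −355 kJ/mol.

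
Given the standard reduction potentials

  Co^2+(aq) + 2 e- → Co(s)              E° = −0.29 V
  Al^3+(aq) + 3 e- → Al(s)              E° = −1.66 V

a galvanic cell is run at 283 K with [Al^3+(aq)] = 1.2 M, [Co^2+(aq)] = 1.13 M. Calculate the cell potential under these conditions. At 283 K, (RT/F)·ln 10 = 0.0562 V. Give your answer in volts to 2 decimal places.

Co²⁺/Co is reduced (cathode, E° = −0.29 V) and Al³⁺/Al is oxidized (anode).
E°cell = E°cat − E°an = −0.29 − (−1.66) = +1.37 V; n = 6.
The balanced reaction is 3 Co^2+(aq) + 2 Al(s) → 3 Co(s) + 2 Al^3+(aq), so Q = [Al^3+(aq)]^2 / [Co^2+(aq)]^3 = 0.998 and log Q = −0.001.
By the Nernst equation, E = +1.37 − (0.0562/6)·(−0.001) = +1.37 V.

+1.37 V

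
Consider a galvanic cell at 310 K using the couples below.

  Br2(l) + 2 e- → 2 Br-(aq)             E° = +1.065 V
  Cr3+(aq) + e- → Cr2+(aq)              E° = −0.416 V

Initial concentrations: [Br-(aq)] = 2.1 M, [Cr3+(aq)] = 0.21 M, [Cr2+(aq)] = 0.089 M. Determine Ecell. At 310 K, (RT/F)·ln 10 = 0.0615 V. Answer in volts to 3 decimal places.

Since E°(Br₂/Br⁻) > E°(Cr³⁺/Cr²⁺), Br₂/Br⁻ serves as the cathode.
E°cell = E°cat − E°an = +1.065 − (−0.416) = +1.481 V; n = 2.
The balanced reaction is Br2(l) + 2 Cr2+(aq) → 2 Br-(aq) + 2 Cr3+(aq), so Q = ([Br-(aq)]^2·[Cr3+(aq)]^2) / [Cr2+(aq)]^2 = 24.6 and log Q = 1.390.
E = E° − (0.0615/n)·log Q = +1.481 − (0.0615/2)(1.390) = +1.438 V.

+1.438 V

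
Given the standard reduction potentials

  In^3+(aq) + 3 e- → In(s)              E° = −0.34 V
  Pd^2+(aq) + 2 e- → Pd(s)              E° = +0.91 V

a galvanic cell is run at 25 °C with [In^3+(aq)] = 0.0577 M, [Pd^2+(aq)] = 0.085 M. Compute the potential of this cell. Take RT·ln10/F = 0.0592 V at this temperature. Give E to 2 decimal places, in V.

+1.24 V

The Pd²⁺/Pd couple has the more positive E°, so it is the cathode; In³⁺/In is the anode.
E°cell = +0.91 − (−0.34) = +1.25 V, with n = 6 electrons transferred.
Balancing gives 3 Pd^2+(aq) + 2 In(s) → 3 Pd(s) + 2 In^3+(aq); hence Q = [In^3+(aq)]^2 / [Pd^2+(aq)]^3 = 5.42 (log Q = 0.734).
By the Nernst equation, E = +1.25 − (0.0592/6)·(0.734) = +1.24 V.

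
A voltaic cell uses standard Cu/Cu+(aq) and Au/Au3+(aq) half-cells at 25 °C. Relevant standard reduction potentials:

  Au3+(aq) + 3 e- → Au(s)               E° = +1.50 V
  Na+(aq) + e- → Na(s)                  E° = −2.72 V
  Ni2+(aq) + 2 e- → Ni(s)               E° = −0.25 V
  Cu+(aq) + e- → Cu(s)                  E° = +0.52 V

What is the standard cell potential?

The Au³⁺/Au couple has the higher E°, so Au ion is reduced (cathode) and Cu is oxidized (anode).
E°cell = E°(cathode) − E°(anode) = +1.50 − (+0.52) = +0.98 V.

+0.98 V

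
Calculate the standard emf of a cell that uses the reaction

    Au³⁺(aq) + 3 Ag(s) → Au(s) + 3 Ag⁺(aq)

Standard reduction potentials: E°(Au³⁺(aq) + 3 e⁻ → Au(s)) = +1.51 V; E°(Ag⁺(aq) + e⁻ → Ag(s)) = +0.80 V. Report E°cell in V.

+0.71 V

Au³⁺(aq) gains electrons, so the Au³⁺/Au couple is the cathode; the Ag⁺/Ag couple is the anode.
E°cell = E°(cathode) − E°(anode) = +1.51 − (+0.80) = +0.71 V.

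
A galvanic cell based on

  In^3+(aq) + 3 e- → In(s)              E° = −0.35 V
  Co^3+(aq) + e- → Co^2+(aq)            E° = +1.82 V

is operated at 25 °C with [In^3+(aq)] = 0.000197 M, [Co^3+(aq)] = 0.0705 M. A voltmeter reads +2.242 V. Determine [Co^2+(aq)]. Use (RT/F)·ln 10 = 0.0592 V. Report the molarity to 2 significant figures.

0.074 M

With Co³⁺/Co²⁺ at the cathode and In³⁺/In at the anode, E°cell = +1.82 − (−0.35) = +2.17 V (n = 3).
From the Nernst equation, log Q = n(E° − E)/0.0592 = 3·(+2.17 − (+2.242))/0.0592 = −3.649.
For 3 Co^3+(aq) + In(s) → 3 Co^2+(aq) + In^3+(aq), the reaction quotient is Q = ([Co^2+(aq)]^3·[In^3+(aq)]) / [Co^3+(aq)]^3.
Substituting the known concentrations and solving, log [Co^2+(aq)] = −1.133 and [Co^2+(aq)] = 0.074 M.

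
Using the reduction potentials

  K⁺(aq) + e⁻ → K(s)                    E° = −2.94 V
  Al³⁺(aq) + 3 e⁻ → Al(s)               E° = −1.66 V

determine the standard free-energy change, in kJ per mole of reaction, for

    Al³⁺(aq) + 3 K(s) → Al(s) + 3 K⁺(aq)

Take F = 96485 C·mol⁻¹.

In the reaction as written Al³⁺(aq) is reduced, so the Al³⁺/Al couple is the cathode and K⁺/K is the anode.
E°cell = −1.66 − (−2.94) = +1.28 V; balancing electrons gives n = 3.
ΔG° = −nFE°cell = −(3)(96485)(+1.28) J/mol = −371 kJ/mol.

−371 kJ/mol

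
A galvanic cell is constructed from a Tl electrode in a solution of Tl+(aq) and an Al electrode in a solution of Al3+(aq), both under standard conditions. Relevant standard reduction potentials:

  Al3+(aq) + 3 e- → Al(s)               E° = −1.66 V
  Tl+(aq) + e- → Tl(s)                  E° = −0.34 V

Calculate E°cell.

The Tl⁺/Tl couple has the higher E°, so Tl ion is reduced (cathode) and Al is oxidized (anode).
E°cell = E°(cathode) − E°(anode) = −0.34 − (−1.66) = +1.32 V.

+1.32 V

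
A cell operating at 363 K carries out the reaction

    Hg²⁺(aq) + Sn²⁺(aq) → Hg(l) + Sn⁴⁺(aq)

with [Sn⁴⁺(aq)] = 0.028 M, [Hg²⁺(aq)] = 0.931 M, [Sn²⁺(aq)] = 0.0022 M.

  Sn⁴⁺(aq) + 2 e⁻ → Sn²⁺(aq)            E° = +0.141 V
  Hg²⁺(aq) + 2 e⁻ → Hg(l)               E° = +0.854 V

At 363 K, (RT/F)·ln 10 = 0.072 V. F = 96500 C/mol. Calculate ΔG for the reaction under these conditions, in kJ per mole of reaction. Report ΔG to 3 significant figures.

E°cell = +0.854 − (+0.141) = +0.713 V; the balanced reaction transfers n = 2 electrons.
The reaction quotient is [Sn⁴⁺(aq)] / ([Hg²⁺(aq)]·[Sn²⁺(aq)]) = 13.7; by Nernst, E = +0.713 − (0.072/2)(1.136) = +0.6721 V.
Then ΔG = −nFE = −2 × 96500 × +0.6721 J/mol = −130 kJ/mol.

−130 kJ/mol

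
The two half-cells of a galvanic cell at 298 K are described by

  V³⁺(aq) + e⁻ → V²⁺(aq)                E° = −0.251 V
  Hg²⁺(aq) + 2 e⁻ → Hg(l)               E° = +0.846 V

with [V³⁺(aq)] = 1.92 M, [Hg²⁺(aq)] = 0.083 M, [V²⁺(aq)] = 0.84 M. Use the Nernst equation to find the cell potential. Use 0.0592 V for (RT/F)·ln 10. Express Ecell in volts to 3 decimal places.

+1.044 V

The Hg²⁺/Hg couple has the more positive E°, so it is the cathode; V³⁺/V²⁺ is the anode.
E°cell = E°cat − E°an = +0.846 − (−0.251) = +1.097 V; n = 2.
The balanced reaction is Hg²⁺(aq) + 2 V²⁺(aq) → Hg(l) + 2 V³⁺(aq), so Q = [V³⁺(aq)]^2 / ([Hg²⁺(aq)]·[V²⁺(aq)]^2) = 62.9 and log Q = 1.799.
By the Nernst equation, E = +1.097 − (0.0592/2)·(1.799) = +1.044 V.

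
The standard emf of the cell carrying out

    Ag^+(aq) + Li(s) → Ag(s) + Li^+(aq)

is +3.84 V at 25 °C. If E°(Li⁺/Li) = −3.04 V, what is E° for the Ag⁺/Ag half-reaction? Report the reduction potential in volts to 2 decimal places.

In the reaction as written the Ag⁺/Ag couple is reduced (cathode) and Li⁺/Li is oxidized (anode), so E°cell = E°(Ag⁺/Ag) − E°(Li⁺/Li).
E°(Ag⁺/Ag) = E°cell + E°(anode) = +3.84 + (−3.04) = +0.80 V.

+0.80 V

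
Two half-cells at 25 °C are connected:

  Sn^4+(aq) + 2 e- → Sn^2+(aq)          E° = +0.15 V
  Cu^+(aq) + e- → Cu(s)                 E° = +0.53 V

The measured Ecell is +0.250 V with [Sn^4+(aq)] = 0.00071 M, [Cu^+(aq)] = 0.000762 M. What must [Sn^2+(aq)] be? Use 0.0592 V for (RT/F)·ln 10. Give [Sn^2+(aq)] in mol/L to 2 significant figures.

0.050 M

The Cu⁺/Cu couple has the larger reduction potential, so it is the cathode: E°cell = +0.53 − (+0.15) = +0.38 V and n = 2.
Rearranging E = E° − (0.0592/n)·log Q gives log Q = 2(+0.38 − (+0.250))/0.0592 = 4.392.
Balancing electrons gives 2 Cu^+(aq) + Sn^2+(aq) → 2 Cu(s) + Sn^4+(aq); thus Q = [Sn^4+(aq)] / ([Cu^+(aq)]^2·[Sn^2+(aq)]).
Solving for the unknown gives log [Sn^2+(aq)] = −1.305, so [Sn^2+(aq)] ≈ 0.050 M.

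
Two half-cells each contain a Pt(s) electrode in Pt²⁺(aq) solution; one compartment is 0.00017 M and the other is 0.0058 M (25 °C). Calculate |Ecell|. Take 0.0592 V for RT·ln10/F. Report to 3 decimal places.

For a concentration cell E°cell = 0, since both electrodes use the same couple.
The compartment with the higher Pt²⁺(aq) concentration (0.0058 M) acts as the cathode; ions are reduced there and produced at the dilute (0.00017 M) anode.
With n = 2, Ecell = −(0.0592/2)·log([dilute]/[conc]) = −(0.0592/2)·log(0.00017/0.0058) = +0.045 V.

0.045 V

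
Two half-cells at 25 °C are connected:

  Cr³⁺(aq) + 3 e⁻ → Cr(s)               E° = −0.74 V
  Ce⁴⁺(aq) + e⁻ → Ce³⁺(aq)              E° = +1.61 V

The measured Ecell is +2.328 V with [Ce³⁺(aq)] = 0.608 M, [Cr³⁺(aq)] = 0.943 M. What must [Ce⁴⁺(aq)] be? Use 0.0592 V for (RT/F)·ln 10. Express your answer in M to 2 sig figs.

0.25 M

The Ce⁴⁺/Ce³⁺ couple has the larger reduction potential, so it is the cathode: E°cell = +1.61 − (−0.74) = +2.35 V and n = 3.
From the Nernst equation, log Q = n(E° − E)/0.0592 = 3·(+2.35 − (+2.328))/0.0592 = 1.115.
For 3 Ce⁴⁺(aq) + Cr(s) → 3 Ce³⁺(aq) + Cr³⁺(aq), the reaction quotient is Q = ([Ce³⁺(aq)]^3·[Cr³⁺(aq)]) / [Ce⁴⁺(aq)]^3.
Substituting the known concentrations and solving, log [Ce⁴⁺(aq)] = −0.596 and [Ce⁴⁺(aq)] = 0.25 M.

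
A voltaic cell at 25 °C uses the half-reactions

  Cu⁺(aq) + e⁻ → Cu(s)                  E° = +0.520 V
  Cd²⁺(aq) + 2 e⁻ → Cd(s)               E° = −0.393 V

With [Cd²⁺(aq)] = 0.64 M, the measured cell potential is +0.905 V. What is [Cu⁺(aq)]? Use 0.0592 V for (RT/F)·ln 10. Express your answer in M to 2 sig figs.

0.59 M

Cu⁺/Cu is the cathode (higher E°); E°cell = +0.520 − (−0.393) = +0.913 V with n = 2.
Since E = E° − (0.0592/n)·log Q, log Q = n(E° − E)/0.0592 = 0.270.
The balanced reaction is 2 Cu⁺(aq) + Cd(s) → 2 Cu(s) + Cd²⁺(aq), so Q = [Cd²⁺(aq)] / [Cu⁺(aq)]^2.
Substituting the known concentrations and solving, log [Cu⁺(aq)] = −0.232 and [Cu⁺(aq)] = 0.59 M.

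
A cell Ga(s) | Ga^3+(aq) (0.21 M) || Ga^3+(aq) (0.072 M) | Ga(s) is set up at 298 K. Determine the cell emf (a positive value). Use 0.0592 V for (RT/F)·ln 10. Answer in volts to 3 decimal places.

For a concentration cell E°cell = 0, since both electrodes use the same couple.
The compartment with the higher Ga^3+(aq) concentration (0.21 M) acts as the cathode; ions are reduced there and produced at the dilute (0.072 M) anode.
With n = 3, Ecell = −(0.0592/3)·log([dilute]/[conc]) = −(0.0592/3)·log(0.072/0.21) = +0.009 V.

0.009 V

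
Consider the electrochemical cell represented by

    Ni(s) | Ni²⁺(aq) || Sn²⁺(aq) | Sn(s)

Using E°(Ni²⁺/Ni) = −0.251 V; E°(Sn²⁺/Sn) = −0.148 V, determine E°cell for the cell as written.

By convention the left-hand electrode in cell notation is the anode (oxidation) and the right-hand electrode is the cathode (reduction).
E°cell = E°(right) − E°(left) = −0.148 − (−0.251) = +0.103 V.

+0.103 V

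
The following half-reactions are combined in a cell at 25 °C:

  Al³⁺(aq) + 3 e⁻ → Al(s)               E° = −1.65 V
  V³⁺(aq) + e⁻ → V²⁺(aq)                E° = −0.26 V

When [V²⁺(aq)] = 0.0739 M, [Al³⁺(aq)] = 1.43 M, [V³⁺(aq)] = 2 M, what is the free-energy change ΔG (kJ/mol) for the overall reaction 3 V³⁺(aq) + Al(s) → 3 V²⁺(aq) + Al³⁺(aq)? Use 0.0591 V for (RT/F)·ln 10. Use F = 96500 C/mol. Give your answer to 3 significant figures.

−426 kJ/mol

With V³⁺/V²⁺ reduced at the cathode, E°cell = −0.26 − (−1.65) = +1.39 V and n = 3.
Here Q = ([V²⁺(aq)]^3·[Al³⁺(aq)]) / [V³⁺(aq)]^3 = 7.21×10^−5 (log Q = −4.142), giving E = +1.39 − (0.0591/3)·(−4.142) = +1.4716 V.
Finally ΔG = −nFE = −(3)(96500 C/mol)(+1.4716 V) = −426 kJ/mol.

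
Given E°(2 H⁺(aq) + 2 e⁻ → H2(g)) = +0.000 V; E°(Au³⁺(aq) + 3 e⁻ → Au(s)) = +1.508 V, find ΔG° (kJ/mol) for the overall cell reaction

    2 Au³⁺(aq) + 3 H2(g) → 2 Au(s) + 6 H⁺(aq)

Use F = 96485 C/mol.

−873 kJ/mol

In the reaction as written Au³⁺(aq) is reduced, so the Au³⁺/Au couple is the cathode and 2H⁺/H₂ is the anode.
E°cell = +1.508 − (+0.000) = +1.508 V; balancing electrons gives n = 6.
ΔG° = −nFE°cell = −(6)(96485)(+1.508) J/mol = −873 kJ/mol.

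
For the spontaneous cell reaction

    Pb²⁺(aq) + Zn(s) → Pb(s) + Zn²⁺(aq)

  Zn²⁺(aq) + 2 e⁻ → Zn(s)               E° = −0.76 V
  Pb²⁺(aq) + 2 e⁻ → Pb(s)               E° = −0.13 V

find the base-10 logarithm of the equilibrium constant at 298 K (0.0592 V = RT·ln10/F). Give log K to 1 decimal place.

log K = 21.3

The Pb²⁺/Pb couple is reduced (cathode); E°cell = −0.13 − (−0.76) = +0.63 V with n = 2.
At equilibrium E = 0, so log K = nE°cell / 0.0592 = (2)(+0.63) / 0.0592 = 21.3.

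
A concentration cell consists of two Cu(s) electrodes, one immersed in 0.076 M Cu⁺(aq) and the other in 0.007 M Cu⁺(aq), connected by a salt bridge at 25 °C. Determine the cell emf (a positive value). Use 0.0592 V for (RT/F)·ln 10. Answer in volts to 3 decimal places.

For a concentration cell E°cell = 0, since both electrodes use the same couple.
The compartment with the higher Cu⁺(aq) concentration (0.076 M) acts as the cathode; ions are reduced there and produced at the dilute (0.007 M) anode.
With n = 1, Ecell = −(0.0592/1)·log([dilute]/[conc]) = −(0.0592/1)·log(0.007/0.076) = +0.061 V.

0.061 V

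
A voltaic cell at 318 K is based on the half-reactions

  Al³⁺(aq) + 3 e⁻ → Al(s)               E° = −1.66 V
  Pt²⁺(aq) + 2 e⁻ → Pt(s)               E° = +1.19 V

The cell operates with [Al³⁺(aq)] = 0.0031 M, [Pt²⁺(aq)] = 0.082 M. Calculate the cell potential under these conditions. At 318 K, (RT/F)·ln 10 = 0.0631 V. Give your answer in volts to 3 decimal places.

Since E°(Pt²⁺/Pt) > E°(Al³⁺/Al), Pt²⁺/Pt serves as the cathode.
E°cell = E°cat − E°an = +1.19 − (−1.66) = +2.85 V; n = 6.
The balanced reaction is 3 Pt²⁺(aq) + 2 Al(s) → 3 Pt(s) + 2 Al³⁺(aq), so Q = [Al³⁺(aq)]^2 / [Pt²⁺(aq)]^3 = 0.0174 and log Q = −1.759.
E = E° − (0.0631/n)·log Q = +2.85 − (0.0631/6)(−1.759) = +2.868 V.

+2.868 V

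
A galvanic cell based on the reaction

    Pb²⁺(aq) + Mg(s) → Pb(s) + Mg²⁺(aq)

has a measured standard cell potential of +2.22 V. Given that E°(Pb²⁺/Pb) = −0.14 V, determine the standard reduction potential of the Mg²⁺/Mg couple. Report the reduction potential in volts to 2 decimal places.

−2.36 V

In the reaction as written the Pb²⁺/Pb couple is reduced (cathode) and Mg²⁺/Mg is oxidized (anode), so E°cell = E°(Pb²⁺/Pb) − E°(Mg²⁺/Mg).
E°(Mg²⁺/Mg) = E°(cathode) − E°cell = −0.14 − (+2.22) = −2.36 V.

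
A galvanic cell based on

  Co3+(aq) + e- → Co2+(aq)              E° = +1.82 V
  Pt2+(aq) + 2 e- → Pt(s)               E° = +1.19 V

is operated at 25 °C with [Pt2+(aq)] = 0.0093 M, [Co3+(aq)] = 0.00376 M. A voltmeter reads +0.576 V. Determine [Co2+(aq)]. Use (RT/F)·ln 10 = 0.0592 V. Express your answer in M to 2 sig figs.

With Co³⁺/Co²⁺ at the cathode and Pt²⁺/Pt at the anode, E°cell = +1.82 − (+1.19) = +0.63 V (n = 2).
Since E = E° − (0.0592/n)·log Q, log Q = n(E° − E)/0.0592 = 1.824.
The balanced reaction is 2 Co3+(aq) + Pt(s) → 2 Co2+(aq) + Pt2+(aq), so Q = ([Co2+(aq)]^2·[Pt2+(aq)]) / [Co3+(aq)]^2.
Substituting the known concentrations and solving, log [Co2+(aq)] = −0.497 and [Co2+(aq)] = 0.32 M.

0.32 M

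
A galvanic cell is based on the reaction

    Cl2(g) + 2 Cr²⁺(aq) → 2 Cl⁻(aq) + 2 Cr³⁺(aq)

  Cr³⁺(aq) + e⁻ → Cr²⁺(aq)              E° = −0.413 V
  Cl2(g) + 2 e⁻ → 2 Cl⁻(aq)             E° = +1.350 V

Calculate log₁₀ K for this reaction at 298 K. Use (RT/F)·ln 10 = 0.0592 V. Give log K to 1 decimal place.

The Cl₂/Cl⁻ couple is reduced (cathode); E°cell = +1.350 − (−0.413) = +1.763 V with n = 2.
At equilibrium E = 0, so log K = nE°cell / 0.0592 = (2)(+1.763) / 0.0592 = 59.6.

log K = 59.6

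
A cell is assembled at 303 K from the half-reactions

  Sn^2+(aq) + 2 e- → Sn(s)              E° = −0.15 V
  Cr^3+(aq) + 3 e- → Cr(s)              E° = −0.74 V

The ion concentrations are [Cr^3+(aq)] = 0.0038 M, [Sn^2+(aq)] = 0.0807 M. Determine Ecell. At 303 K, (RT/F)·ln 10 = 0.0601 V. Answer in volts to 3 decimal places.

The Sn²⁺/Sn couple has the more positive E°, so it is the cathode; Cr³⁺/Cr is the anode.
E°cell = E°cat − E°an = −0.15 − (−0.74) = +0.59 V; n = 6.
Balancing gives 3 Sn^2+(aq) + 2 Cr(s) → 3 Sn(s) + 2 Cr^3+(aq); hence Q = [Cr^3+(aq)]^2 / [Sn^2+(aq)]^3 = 0.0275 (log Q = −1.561).
Applying E = E° − (RT ln10/nF)·log Q gives +0.59 − (0.0601/6)(−1.561) = +0.606 V.

+0.606 V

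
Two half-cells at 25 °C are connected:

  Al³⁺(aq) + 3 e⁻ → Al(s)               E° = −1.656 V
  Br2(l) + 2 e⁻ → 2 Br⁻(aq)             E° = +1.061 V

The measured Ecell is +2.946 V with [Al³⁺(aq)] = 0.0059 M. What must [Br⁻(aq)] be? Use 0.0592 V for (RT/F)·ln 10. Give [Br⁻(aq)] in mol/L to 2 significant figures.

0.00075 M

The Br₂/Br⁻ couple has the larger reduction potential, so it is the cathode: E°cell = +1.061 − (−1.656) = +2.717 V and n = 6.
Since E = E° − (0.0592/n)·log Q, log Q = n(E° − E)/0.0592 = −23.209.
For 3 Br2(l) + 2 Al(s) → 6 Br⁻(aq) + 2 Al³⁺(aq), the reaction quotient is Q = [Br⁻(aq)]^6·[Al³⁺(aq)]^2.
Solving for the unknown gives log [Br⁻(aq)] = −3.125, so [Br⁻(aq)] ≈ 0.00075 M.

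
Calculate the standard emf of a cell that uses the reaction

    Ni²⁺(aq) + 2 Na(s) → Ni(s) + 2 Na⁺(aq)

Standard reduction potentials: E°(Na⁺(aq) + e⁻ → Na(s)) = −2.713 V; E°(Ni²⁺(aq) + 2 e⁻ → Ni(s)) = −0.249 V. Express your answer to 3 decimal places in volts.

In the reaction as written, Ni²⁺(aq) is reduced (cathode) and Na⁺(aq) is produced by oxidation at the anode.
E°cell = E°(cathode) − E°(anode) = −0.249 − (−2.713) = +2.464 V.

+2.464 V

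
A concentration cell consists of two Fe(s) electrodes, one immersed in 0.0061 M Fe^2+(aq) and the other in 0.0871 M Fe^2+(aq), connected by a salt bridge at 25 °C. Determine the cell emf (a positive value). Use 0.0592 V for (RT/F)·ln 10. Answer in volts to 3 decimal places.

0.034 V

For a concentration cell E°cell = 0, since both electrodes use the same couple.
The compartment with the higher Fe^2+(aq) concentration (0.0871 M) acts as the cathode; ions are reduced there and produced at the dilute (0.0061 M) anode.
With n = 2, Ecell = −(0.0592/2)·log([dilute]/[conc]) = −(0.0592/2)·log(0.0061/0.0871) = +0.034 V.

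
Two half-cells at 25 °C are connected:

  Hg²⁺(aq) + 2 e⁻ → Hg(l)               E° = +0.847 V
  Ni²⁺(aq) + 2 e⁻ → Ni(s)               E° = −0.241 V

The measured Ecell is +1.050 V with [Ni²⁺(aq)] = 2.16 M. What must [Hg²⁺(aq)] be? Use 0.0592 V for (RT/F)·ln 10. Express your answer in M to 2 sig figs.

0.11 M

Hg²⁺/Hg is the cathode (higher E°); E°cell = +0.847 − (−0.241) = +1.088 V with n = 2.
Rearranging E = E° − (0.0592/n)·log Q gives log Q = 2(+1.088 − (+1.050))/0.0592 = 1.284.
The balanced reaction is Hg²⁺(aq) + Ni(s) → Hg(l) + Ni²⁺(aq), so Q = [Ni²⁺(aq)] / [Hg²⁺(aq)].
Isolating [Hg²⁺(aq)] in Q = 10^{1.284} yields log [Hg²⁺(aq)] = −0.950, i.e. 0.11 M.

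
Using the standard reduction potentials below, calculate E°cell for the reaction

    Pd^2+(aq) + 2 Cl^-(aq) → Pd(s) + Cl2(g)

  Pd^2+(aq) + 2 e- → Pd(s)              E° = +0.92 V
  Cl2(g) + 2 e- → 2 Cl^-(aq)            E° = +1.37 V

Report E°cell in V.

Pd^2+(aq) gains electrons, so the Pd²⁺/Pd couple is the cathode; the Cl₂/Cl⁻ couple is the anode.
E°cell = E°(cathode) − E°(anode) = +0.92 − (+1.37) = −0.45 V.

−0.45 V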